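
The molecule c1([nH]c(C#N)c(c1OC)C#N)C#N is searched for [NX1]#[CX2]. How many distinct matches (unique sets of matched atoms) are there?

[NX1]#[CX2] is the SMARTS for a nitrile: a nitrogen triple-bonded to a two-connected carbon.
The molecule carries 3 separate instances of a nitrile (-C#N) meeting every constraint; each maps to a distinct set of atoms, giving 3 matches.

3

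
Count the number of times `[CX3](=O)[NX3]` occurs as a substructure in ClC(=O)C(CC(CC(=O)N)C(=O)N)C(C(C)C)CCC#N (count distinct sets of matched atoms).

2

[CX3](=O)[NX3] is the SMARTS for an amide: a carbonyl carbon bonded to a trivalent nitrogen.
The molecule carries 2 separate instances of a primary amide (-C(=O)NH2) meeting every constraint; each maps to a distinct set of atoms, giving 2 matches.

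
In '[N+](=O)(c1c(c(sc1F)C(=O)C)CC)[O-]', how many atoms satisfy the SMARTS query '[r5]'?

Check the 14 heavy atoms by environment: 1× s (aromatic, in 5-ring) → match; 4× c (aromatic, in 5-ring) → match; 4× C (acyclic) → no; 2× O (acyclic) → no; 1× F (acyclic) → no; 1× N (charge +1, acyclic) → no; 1× O (charge -1, acyclic) → no.
Summing the matching environments: 1 + 4 = 5 matching atoms.

5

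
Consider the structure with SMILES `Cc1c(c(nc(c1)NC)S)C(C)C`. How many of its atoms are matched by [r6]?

6

The query [r6] means: r6 matches atoms in a six-membered ring.
Check the 13 heavy atoms by environment: 1× n (aromatic, in 6-ring) → match; 5× c (aromatic, in 6-ring) → match; 1× N (acyclic) → no; 5× C (acyclic) → no; 1× S (acyclic) → no.
Summing the matching environments: 1 + 5 = 6 matching atoms.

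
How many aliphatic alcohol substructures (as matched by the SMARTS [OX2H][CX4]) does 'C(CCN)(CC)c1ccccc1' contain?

0

[OX2H][CX4] is the SMARTS for an aliphatic alcohol: a hydroxyl oxygen bound to an sp3 (X4) carbon.
No fragment in the molecule satisfies every constraint, giving 0 matches.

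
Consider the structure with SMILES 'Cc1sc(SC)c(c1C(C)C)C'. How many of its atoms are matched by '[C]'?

6

The query [C] means: uppercase C matches aliphatic (non-aromatic) carbon only.
Check the 12 heavy atoms by environment: 1× s (aromatic) → no; 4× c (aromatic) → no; 6× C → match; 1× S → no.
That gives 6 matching atoms.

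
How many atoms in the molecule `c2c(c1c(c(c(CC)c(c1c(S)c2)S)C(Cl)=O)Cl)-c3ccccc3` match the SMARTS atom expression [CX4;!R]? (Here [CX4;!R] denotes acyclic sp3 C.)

2

Check the 24 heavy atoms by environment: 16× c (aromatic, X3, in 6-ring) → no; 2× S (X2, acyclic) → no; 2× Cl (X1, acyclic) → no; 1× C (X3, acyclic) → no; 1× O (X1, acyclic) → no; 2× C (X4, acyclic) → match.
That gives 2 matching atoms.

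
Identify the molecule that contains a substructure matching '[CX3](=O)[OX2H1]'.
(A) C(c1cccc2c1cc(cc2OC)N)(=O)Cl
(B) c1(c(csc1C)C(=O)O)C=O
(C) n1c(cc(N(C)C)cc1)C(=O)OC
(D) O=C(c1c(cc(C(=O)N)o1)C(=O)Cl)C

B

[CX3](=O)[OX2H1] describes an sp2 carbon double-bonded to O and single-bonded to an -OH oxygen (a carboxylic acid).
(A) has an acyl chloride (-C(=O)Cl) but the carbonyl is bonded to Cl, not to an -OH oxygen.
(B) contains a carboxylic acid group (-C(=O)OH), which satisfies every atom and bond constraint.
(C) has a methyl-ester group (-C(=O)OCH3) but the singly-bonded O has no H (OX2H0, not OX2H1).
(D) has an acyl chloride (-C(=O)Cl) but the carbonyl is bonded to Cl, not to an -OH oxygen.
So the answer is (B).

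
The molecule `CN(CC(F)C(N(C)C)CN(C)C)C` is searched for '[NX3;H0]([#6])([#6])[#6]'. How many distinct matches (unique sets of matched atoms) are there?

[NX3;H0]([#6])([#6])[#6] is the SMARTS for a tertiary amine: a trivalent nitrogen with no H, bonded to three carbons.
The molecule carries 3 separate instances of a dimethylamino group (-N(CH3)2) meeting every constraint; each maps to a distinct set of atoms, giving 3 matches.

3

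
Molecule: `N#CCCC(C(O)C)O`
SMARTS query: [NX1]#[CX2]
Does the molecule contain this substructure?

Yes

The pattern [NX1]#[CX2] describes a nitrogen triple-bonded to a two-connected carbon — a nitrile.
The molecule carries a nitrile (-C#N), whose atoms satisfy every constraint of the query, so the pattern matches.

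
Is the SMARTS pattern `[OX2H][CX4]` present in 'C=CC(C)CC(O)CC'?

The pattern [OX2H][CX4] describes a hydroxyl oxygen bound to an sp3 (X4) carbon — an aliphatic alcohol.
The molecule carries a hydroxyl group (-OH), whose atoms satisfy every constraint of the query, so the pattern matches.

Yes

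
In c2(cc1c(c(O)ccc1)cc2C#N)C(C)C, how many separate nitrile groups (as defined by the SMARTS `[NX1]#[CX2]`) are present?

[NX1]#[CX2] is the SMARTS for a nitrile: a nitrogen triple-bonded to a two-connected carbon.
Exactly one fragment in the molecule meets all constraints, giving 1 match.

1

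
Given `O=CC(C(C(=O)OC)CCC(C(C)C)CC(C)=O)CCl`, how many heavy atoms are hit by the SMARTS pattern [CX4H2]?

The query [CX4H2] means: sp3 carbon (X4) with exactly two hydrogens.
Check the 20 heavy atoms by environment: 4× C (H2, X4) → match; 4× C (H1, X4) → no; 1× C (H1, X3) → no; 3× O (H0, X1) → no; 1× Cl (H0, X1) → no; 4× C (H3, X4) → no; 2× C (H0, X3) → no; 1× O (H0, X2) → no.
That gives 4 matching atoms.

4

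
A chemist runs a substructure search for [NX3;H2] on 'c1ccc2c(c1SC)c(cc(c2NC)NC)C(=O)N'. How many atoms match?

1

Check the 19 heavy atoms by environment: 6× c (aromatic, H0, X3) → no; 4× c (aromatic, H1, X3) → no; 2× N (H1, X3) → no; 3× C (H3, X4) → no; 1× S (H0, X2) → no; 1× C (H0, X3) → no; 1× O (H0, X1) → no; 1× N (H2, X3) → match.
That gives 1 matching atom.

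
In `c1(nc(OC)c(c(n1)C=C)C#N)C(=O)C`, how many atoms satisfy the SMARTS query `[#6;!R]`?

6

The query [#6;!R] means: carbon not in any ring.
Check the 15 heavy atoms by environment: 2× n (aromatic, in 6-ring) → no; 4× c (aromatic, in 6-ring) → no; 6× C (acyclic) → match; 2× O (acyclic) → no; 1× N (acyclic) → no.
That gives 6 matching atoms.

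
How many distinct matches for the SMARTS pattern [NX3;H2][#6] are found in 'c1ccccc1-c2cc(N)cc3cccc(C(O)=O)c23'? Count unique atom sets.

1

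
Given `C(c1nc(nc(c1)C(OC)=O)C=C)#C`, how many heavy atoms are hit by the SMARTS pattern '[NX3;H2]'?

The query [NX3;H2] means: aliphatic N with 3 total connections, two of them H — an -NH2 nitrogen (amine or amide).
Check the 14 heavy atoms by environment: 2× n (aromatic, H0, X2) → no; 3× c (aromatic, H0, X3) → no; 1× c (aromatic, H1, X3) → no; 1× C (H0, X2) → no; 1× C (H1, X2) → no; 1× C (H1, X3) → no; 1× C (H2, X3) → no; 1× C (H0, X3) → no; 1× O (H0, X1) → no; 1× O (H0, X2) → no; 1× C (H3, X4) → no.
No environment satisfies the query, so 0 matching atoms.

0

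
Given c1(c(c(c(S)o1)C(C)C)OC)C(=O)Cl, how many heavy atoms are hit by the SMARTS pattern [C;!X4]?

1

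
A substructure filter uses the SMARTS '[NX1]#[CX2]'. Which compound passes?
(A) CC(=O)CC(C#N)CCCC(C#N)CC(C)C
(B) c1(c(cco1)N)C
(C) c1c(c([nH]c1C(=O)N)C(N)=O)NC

[NX1]#[CX2] describes a nitrogen triple-bonded to a two-connected carbon (a nitrile).
(A) contains a nitrile (-C#N), which satisfies every atom and bond constraint.
(B) has a primary amino group (-NH2) but the nitrogen is NX3 (three connections), not NX1 triple-bonded.
(C) has a primary amide (-C(=O)NH2) but the nitrogen is NX3, not NX1.
So the answer is (A).

A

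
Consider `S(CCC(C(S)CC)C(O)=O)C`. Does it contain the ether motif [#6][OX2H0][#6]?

No

The pattern [#6][OX2H0][#6] describes an aliphatic oxygen bridging two carbons with no H on the oxygen — an ether.
The closest candidate here is a carboxylic acid group (-C(=O)OH), but the -OH oxygen has H1; the =O is OX1, not OX2. No other fragment satisfies the full query, so there is no match.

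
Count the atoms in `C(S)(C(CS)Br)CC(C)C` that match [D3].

3

The query [D3] means: atom with exactly three heavy-atom neighbours.
Check the 10 heavy atoms by environment: 2× C (D2) → no; 3× C (D3) → match; 1× Br (D1) → no; 2× C (D1) → no; 2× S (D1) → no.
That gives 3 matching atoms.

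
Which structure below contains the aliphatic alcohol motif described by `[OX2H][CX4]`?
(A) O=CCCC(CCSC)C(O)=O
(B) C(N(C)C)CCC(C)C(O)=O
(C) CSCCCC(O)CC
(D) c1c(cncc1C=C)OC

C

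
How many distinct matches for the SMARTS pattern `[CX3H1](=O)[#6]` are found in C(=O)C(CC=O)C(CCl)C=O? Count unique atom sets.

[CX3H1](=O)[#6] is the SMARTS for an aldehyde: an sp2 carbon with one H, double-bonded to O and single-bonded to carbon.
The molecule carries 3 separate instances of an aldehyde (-CHO) meeting every constraint; each maps to a distinct set of atoms, giving 3 matches.

3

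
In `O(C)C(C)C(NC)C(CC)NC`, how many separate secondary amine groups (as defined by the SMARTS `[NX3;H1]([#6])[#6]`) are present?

2

[NX3;H1]([#6])[#6] is the SMARTS for a secondary amine: a trivalent nitrogen with one H, bonded to two carbons.
The molecule carries 2 separate instances of an N-methylamino group (-NHCH3) meeting every constraint; each maps to a distinct set of atoms, giving 2 matches.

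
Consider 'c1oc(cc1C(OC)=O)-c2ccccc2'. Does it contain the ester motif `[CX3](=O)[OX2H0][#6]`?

The pattern [CX3](=O)[OX2H0][#6] describes a carbonyl carbon bonded to an oxygen that is itself bonded to carbon (no H on that O) — an ester.
The molecule carries a methyl-ester group (-C(=O)OCH3), whose atoms satisfy every constraint of the query, so the pattern matches.

Yes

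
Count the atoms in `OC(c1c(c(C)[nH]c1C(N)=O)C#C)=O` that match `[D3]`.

6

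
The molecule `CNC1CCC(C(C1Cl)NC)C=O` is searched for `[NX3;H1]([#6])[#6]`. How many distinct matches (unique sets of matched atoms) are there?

[NX3;H1]([#6])[#6] is the SMARTS for a secondary amine: a trivalent nitrogen with one H, bonded to two carbons.
The molecule carries 2 separate instances of an N-methylamino group (-NHCH3) meeting every constraint; each maps to a distinct set of atoms, giving 2 matches.

2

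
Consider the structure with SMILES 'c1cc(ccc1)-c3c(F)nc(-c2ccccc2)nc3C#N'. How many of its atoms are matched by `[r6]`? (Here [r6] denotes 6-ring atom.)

18

Check the 21 heavy atoms by environment: 2× n (aromatic, in 6-ring) → match; 16× c (aromatic, in 6-ring) → match; 1× F (acyclic) → no; 1× C (acyclic) → no; 1× N (acyclic) → no.
Summing the matching environments: 2 + 16 = 18 matching atoms.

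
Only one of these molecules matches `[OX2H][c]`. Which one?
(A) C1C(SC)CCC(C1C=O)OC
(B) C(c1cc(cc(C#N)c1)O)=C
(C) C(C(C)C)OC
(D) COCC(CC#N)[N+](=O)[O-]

B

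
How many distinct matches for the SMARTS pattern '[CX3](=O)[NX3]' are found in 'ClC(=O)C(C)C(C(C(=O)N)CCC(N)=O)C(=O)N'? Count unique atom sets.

3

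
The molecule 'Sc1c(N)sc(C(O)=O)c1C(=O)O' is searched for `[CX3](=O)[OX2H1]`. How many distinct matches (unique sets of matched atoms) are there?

2

[CX3](=O)[OX2H1] is the SMARTS for a carboxylic acid: an sp2 carbon double-bonded to O and single-bonded to an -OH oxygen.
The molecule carries 2 separate instances of a carboxylic acid group (-C(=O)OH) meeting every constraint; each maps to a distinct set of atoms, giving 2 matches.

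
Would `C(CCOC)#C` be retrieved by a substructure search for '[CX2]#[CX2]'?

The pattern [CX2]#[CX2] describes a carbon-carbon triple bond — an alkyne.
The molecule carries an ethynyl group (-C#CH), whose atoms satisfy every constraint of the query, so the pattern matches.

Yes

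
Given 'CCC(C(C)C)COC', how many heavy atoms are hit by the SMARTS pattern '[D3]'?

2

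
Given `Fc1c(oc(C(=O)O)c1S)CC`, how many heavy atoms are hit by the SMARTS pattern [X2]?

The query [X2] means: any atom with exactly two total connections (bonds + H).
Check the 12 heavy atoms by environment: 1× o (aromatic, X2) → match; 4× c (aromatic, X3) → no; 2× C (X4) → no; 1× F (X1) → no; 1× S (X2) → match; 1× C (X3) → no; 1× O (X1) → no; 1× O (X2) → match.
Summing the matching environments: 1 + 1 + 1 = 3 matching atoms.

3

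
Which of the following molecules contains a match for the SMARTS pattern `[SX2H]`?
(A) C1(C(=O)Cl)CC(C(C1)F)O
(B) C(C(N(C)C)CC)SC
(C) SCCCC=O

C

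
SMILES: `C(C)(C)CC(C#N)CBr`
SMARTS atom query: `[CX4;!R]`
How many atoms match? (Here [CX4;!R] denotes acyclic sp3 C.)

6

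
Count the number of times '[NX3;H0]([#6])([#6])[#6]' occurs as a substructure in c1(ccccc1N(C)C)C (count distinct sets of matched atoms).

1

[NX3;H0]([#6])([#6])[#6] is the SMARTS for a tertiary amine: a trivalent nitrogen with no H, bonded to three carbons.
Exactly one fragment in the molecule meets all constraints, giving 1 match.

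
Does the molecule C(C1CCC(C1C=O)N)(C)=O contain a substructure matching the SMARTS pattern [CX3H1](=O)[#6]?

The pattern [CX3H1](=O)[#6] describes an sp2 carbon with one H, double-bonded to O and single-bonded to carbon — an aldehyde.
The molecule carries an aldehyde (-CHO), whose atoms satisfy every constraint of the query, so the pattern matches.

Yes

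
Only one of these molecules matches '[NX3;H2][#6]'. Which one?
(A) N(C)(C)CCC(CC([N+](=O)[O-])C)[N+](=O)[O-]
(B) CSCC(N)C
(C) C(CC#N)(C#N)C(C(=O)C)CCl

B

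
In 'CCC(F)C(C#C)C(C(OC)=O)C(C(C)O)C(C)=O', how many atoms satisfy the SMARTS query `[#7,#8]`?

4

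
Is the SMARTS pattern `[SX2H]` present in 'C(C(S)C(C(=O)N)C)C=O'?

Yes

The pattern [SX2H] describes an aliphatic sulfur with two connections, one being H — a thiol.
The molecule carries a thiol (-SH), whose atoms satisfy every constraint of the query, so the pattern matches.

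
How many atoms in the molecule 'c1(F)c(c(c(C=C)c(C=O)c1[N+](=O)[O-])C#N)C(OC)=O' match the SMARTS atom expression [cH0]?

6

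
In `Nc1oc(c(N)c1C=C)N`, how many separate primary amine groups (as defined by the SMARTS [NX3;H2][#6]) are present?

3

[NX3;H2][#6] is the SMARTS for a primary amine: a trivalent nitrogen with two H attached to carbon.
The molecule carries 3 separate instances of a primary amino group (-NH2) meeting every constraint; each maps to a distinct set of atoms, giving 3 matches.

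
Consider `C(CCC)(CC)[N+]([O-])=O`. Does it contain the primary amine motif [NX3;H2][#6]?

No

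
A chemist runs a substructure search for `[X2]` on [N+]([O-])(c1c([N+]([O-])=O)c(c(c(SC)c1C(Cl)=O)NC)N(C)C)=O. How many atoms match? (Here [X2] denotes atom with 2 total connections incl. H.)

1

Check the 22 heavy atoms by environment: 6× c (aromatic, X3) → no; 2× N (charge +1, X3) → no; 2× O (charge -1, X1) → no; 3× O (X1) → no; 2× N (X3) → no; 4× C (X4) → no; 1× C (X3) → no; 1× Cl (X1) → no; 1× S (X2) → match.
That gives 1 matching atom.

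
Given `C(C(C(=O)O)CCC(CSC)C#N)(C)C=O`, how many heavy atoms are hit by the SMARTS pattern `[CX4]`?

8

The query [CX4] means: C with X4: aliphatic carbon with exactly 4 total connections (bonds + H).
Check the 16 heavy atoms by environment: 8× C (X4) → match; 2× C (X3) → no; 2× O (X1) → no; 1× O (X2) → no; 1× S (X2) → no; 1× C (X2) → no; 1× N (X1) → no.
That gives 8 matching atoms.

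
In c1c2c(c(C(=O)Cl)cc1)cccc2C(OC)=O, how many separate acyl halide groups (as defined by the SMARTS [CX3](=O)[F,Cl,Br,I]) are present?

1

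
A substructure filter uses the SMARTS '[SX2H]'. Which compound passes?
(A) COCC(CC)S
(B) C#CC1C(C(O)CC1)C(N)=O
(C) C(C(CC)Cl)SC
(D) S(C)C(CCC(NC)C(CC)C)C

A

[SX2H] describes an aliphatic sulfur with two connections, one being H (a thiol).
(A) contains a thiol (-SH), which satisfies every atom and bond constraint.
(B) has a hydroxyl group (-OH) but it is an -OH, not an -SH.
(C) has a methylthio ether (-SCH3) but the sulfur has H0 (bonded to two carbons), not H1.
(D) has a methylthio ether (-SCH3) but the sulfur has H0 (bonded to two carbons), not H1.
So the answer is (A).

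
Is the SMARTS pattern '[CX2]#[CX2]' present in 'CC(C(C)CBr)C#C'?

The pattern [CX2]#[CX2] describes a carbon-carbon triple bond — an alkyne.
The molecule carries an ethynyl group (-C#CH), whose atoms satisfy every constraint of the query, so the pattern matches.

Yes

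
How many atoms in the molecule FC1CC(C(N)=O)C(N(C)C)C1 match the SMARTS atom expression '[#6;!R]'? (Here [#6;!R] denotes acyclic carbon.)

The query [#6;!R] means: carbon not in any ring.
Check the 12 heavy atoms by environment: 5× C (in 5-ring) → no; 2× N (acyclic) → no; 3× C (acyclic) → match; 1× O (acyclic) → no; 1× F (acyclic) → no.
That gives 3 matching atoms.

3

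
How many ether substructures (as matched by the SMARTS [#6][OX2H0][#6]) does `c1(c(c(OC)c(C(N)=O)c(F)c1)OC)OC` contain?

3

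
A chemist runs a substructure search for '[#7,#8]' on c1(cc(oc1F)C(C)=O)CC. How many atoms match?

2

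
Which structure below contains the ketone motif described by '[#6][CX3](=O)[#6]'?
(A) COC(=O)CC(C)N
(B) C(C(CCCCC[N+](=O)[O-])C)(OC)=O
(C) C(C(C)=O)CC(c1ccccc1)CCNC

[#6][CX3](=O)[#6] describes a carbonyl carbon (no H) flanked by two carbons (a ketone).
(A) has a methyl-ester group (-C(=O)OCH3) but one neighbour of the carbonyl carbon is O, not C.
(B) has a methyl-ester group (-C(=O)OCH3) but one neighbour of the carbonyl carbon is O, not C.
(C) contains an acetyl/ketone group (-C(=O)CH3), which satisfies every atom and bond constraint.
So the answer is (C).

C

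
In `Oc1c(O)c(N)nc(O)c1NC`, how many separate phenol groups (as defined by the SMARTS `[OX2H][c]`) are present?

[OX2H][c] is the SMARTS for a phenol: a hydroxyl oxygen attached to an aromatic carbon.
The molecule carries 3 separate instances of a hydroxyl group (-OH) meeting every constraint; each maps to a distinct set of atoms, giving 3 matches.

3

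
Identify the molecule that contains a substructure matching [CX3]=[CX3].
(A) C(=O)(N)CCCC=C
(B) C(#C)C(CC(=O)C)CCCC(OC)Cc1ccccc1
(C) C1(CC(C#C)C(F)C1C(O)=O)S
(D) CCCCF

A

[CX3]=[CX3] describes a non-aromatic C=C double bond between two sp2 carbons (an alkene).
(A) contains a vinyl group (-CH=CH2), which satisfies every atom and bond constraint.
(B) has an ethynyl group (-C#CH) but the C-C bond is a triple bond, not a double bond.
(C) has an ethynyl group (-C#CH) but the C-C bond is a triple bond, not a double bond.
(D) has an ethyl group (-CH2CH3) but its C-C bond is a single bond between CX4 carbons, not CX3=CX3.
So the answer is (A).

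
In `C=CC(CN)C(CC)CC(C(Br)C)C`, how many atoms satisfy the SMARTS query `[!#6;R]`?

0

The query [!#6;R] means: non-carbon atom that is part of a ring.
Check the 14 heavy atoms by environment: 12× C (acyclic) → no; 1× N (acyclic) → no; 1× Br (acyclic) → no.
No environment satisfies the query, so 0 matching atoms.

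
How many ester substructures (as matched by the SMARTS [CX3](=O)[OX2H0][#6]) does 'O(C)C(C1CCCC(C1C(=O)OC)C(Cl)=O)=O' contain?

2

[CX3](=O)[OX2H0][#6] is the SMARTS for an ester: a carbonyl carbon bonded to an oxygen that is itself bonded to carbon (no H on that O).
The molecule carries 2 separate instances of a methyl-ester group (-C(=O)OCH3) meeting every constraint; each maps to a distinct set of atoms, giving 2 matches.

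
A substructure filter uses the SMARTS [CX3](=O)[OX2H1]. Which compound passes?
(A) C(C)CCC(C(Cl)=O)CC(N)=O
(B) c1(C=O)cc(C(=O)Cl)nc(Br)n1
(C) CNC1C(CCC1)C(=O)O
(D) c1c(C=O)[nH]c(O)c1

[CX3](=O)[OX2H1] describes an sp2 carbon double-bonded to O and single-bonded to an -OH oxygen (a carboxylic acid).
(A) has a primary amide (-C(=O)NH2) but the carbonyl is bonded to N, not to an -OH oxygen.
(B) has an acyl chloride (-C(=O)Cl) but the carbonyl is bonded to Cl, not to an -OH oxygen.
(C) contains a carboxylic acid group (-C(=O)OH), which satisfies every atom and bond constraint.
(D) has an aldehyde (-CHO) but there is no singly-bonded oxygen on the carbonyl carbon.
So the answer is (C).

C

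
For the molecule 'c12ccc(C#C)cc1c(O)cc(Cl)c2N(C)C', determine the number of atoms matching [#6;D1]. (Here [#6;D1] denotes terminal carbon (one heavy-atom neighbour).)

The query [#6;D1] means: carbon bonded to exactly one heavy atom.
Check the 17 heavy atoms by environment: 6× c (aromatic, D3) → no; 4× c (aromatic, D2) → no; 1× O (D1) → no; 1× Cl (D1) → no; 1× C (D2) → no; 3× C (D1) → match; 1× N (D3) → no.
That gives 3 matching atoms.

3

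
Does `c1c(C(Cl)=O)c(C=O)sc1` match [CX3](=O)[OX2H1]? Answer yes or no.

The pattern [CX3](=O)[OX2H1] describes an sp2 carbon double-bonded to O and single-bonded to an -OH oxygen — a carboxylic acid.
The closest candidate here is an acyl chloride (-C(=O)Cl), but the carbonyl is bonded to Cl, not to an -OH oxygen. No other fragment satisfies the full query, so there is no match.

No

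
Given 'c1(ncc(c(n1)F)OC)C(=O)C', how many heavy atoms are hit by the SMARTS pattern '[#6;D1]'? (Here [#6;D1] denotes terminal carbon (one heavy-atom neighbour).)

The query [#6;D1] means: carbon bonded to exactly one heavy atom.
Check the 12 heavy atoms by environment: 2× n (aromatic, D2) → no; 3× c (aromatic, D3) → no; 1× c (aromatic, D2) → no; 1× C (D3) → no; 1× O (D1) → no; 2× C (D1) → match; 1× O (D2) → no; 1× F (D1) → no.
That gives 2 matching atoms.

2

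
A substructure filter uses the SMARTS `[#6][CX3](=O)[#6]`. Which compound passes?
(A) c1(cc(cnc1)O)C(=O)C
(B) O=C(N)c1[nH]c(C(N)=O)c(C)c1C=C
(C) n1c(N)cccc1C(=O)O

[#6][CX3](=O)[#6] describes a carbonyl carbon (no H) flanked by two carbons (a ketone).
(A) contains an acetyl/ketone group (-C(=O)CH3), which satisfies every atom and bond constraint.
(B) has a primary amide (-C(=O)NH2) but one neighbour of the carbonyl carbon is N, not C.
(C) has a carboxylic acid group (-C(=O)OH) but one neighbour of the carbonyl carbon is O, not C.
So the answer is (A).

A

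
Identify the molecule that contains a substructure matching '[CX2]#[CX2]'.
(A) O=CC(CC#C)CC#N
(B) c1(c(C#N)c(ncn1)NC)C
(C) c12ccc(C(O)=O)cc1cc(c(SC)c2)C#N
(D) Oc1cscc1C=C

A

[CX2]#[CX2] describes a carbon-carbon triple bond (an alkyne).
(A) contains an ethynyl group (-C#CH), which satisfies every atom and bond constraint.
(B) has a nitrile (-C#N) but the triple bond is C#N, not C#C.
(C) has a nitrile (-C#N) but the triple bond is C#N, not C#C.
(D) has a vinyl group (-CH=CH2) but the C=C is a double bond; both carbons are CX3, not CX2.
So the answer is (A).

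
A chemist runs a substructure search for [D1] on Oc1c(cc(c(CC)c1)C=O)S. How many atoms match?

4

The query [D1] means: atom with exactly one heavy-atom neighbour (degree 1).
Check the 12 heavy atoms by environment: 2× c (aromatic, D2) → no; 4× c (aromatic, D3) → no; 2× O (D1) → match; 2× C (D2) → no; 1× C (D1) → match; 1× S (D1) → match.
Summing the matching environments: 2 + 1 + 1 = 4 matching atoms.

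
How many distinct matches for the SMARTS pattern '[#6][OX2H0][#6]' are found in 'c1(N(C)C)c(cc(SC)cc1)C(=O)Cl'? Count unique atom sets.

[#6][OX2H0][#6] is the SMARTS for an ether: an aliphatic oxygen bridging two carbons with no H on the oxygen.
No fragment in the molecule satisfies every constraint, giving 0 matches.

0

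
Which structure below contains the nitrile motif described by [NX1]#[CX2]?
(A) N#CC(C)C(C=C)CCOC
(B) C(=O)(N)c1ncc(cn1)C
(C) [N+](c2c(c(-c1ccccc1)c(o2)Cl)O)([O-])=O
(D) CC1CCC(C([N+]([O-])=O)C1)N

A

[NX1]#[CX2] describes a nitrogen triple-bonded to a two-connected carbon (a nitrile).
(A) contains a nitrile (-C#N), which satisfies every atom and bond constraint.
(B) has a primary amide (-C(=O)NH2) but the nitrogen is NX3, not NX1.
(C) has a nitro group (-[N+](=O)[O-]) but there is no C#N triple bond.
(D) has a nitro group (-[N+](=O)[O-]) but there is no C#N triple bond.
So the answer is (A).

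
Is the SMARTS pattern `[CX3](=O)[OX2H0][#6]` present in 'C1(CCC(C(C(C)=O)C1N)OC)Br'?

The pattern [CX3](=O)[OX2H0][#6] describes a carbonyl carbon bonded to an oxygen that is itself bonded to carbon (no H on that O) — an ester.
The closest candidate here is a methoxy ether (-OCH3), but the ether oxygen is not adjacent to a C=O carbon. No other fragment satisfies the full query, so there is no match.

No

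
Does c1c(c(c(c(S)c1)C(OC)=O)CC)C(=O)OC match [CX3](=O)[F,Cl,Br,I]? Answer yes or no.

The pattern [CX3](=O)[F,Cl,Br,I] describes a carbonyl carbon bonded to a halogen — an acyl halide.
The closest candidate here is a methyl-ester group (-C(=O)OCH3), but the carbonyl is bonded to -O-C, not to a halogen. No other fragment satisfies the full query, so there is no match.

No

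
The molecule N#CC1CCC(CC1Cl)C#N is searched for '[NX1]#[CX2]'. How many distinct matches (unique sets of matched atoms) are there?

2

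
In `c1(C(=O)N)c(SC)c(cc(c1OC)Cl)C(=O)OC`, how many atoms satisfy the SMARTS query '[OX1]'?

2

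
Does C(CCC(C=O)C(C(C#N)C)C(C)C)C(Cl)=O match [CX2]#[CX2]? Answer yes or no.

No

The pattern [CX2]#[CX2] describes a carbon-carbon triple bond — an alkyne.
The closest candidate here is a nitrile (-C#N), but the triple bond is C#N, not C#C. No other fragment satisfies the full query, so there is no match.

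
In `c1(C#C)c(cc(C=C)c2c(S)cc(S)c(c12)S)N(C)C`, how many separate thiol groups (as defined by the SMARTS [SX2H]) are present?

3

[SX2H] is the SMARTS for a thiol: an aliphatic sulfur with two connections, one being H.
The molecule carries 3 separate instances of a thiol (-SH) meeting every constraint; each maps to a distinct set of atoms, giving 3 matches.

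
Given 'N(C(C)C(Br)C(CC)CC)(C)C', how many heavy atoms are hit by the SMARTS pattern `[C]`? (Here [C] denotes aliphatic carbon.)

10

Check the 12 heavy atoms by environment: 10× C → match; 1× Br → no; 1× N → no.
That gives 10 matching atoms.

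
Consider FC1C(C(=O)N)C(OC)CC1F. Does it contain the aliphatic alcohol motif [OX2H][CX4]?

No

The pattern [OX2H][CX4] describes a hydroxyl oxygen bound to an sp3 (X4) carbon — an aliphatic alcohol.
The closest candidate here is a methoxy ether (-OCH3), but the oxygen has H0 (ether), not H1. No other fragment satisfies the full query, so there is no match.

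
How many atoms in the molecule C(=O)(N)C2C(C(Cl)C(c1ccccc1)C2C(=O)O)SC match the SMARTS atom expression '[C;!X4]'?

The query [C;!X4] means: aliphatic carbon that does not have four total connections.
Check the 20 heavy atoms by environment: 6× C (X4) → no; 2× C (X3) → match; 2× O (X1) → no; 1× N (X3) → no; 1× O (X2) → no; 1× Cl (X1) → no; 6× c (aromatic, X3) → no; 1× S (X2) → no.
That gives 2 matching atoms.

2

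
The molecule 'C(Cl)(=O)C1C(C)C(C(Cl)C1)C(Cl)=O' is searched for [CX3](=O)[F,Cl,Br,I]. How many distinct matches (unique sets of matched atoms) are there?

2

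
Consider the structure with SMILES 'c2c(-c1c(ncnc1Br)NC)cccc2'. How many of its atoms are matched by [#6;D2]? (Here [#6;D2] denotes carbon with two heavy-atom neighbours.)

6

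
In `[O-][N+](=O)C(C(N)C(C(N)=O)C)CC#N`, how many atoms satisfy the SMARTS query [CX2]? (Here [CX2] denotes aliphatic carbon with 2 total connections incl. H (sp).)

Check the 14 heavy atoms by environment: 5× C (X4) → no; 1× C (X3) → no; 2× O (X1) → no; 2× N (X3) → no; 1× N (charge +1, X3) → no; 1× O (charge -1, X1) → no; 1× C (X2) → match; 1× N (X1) → no.
That gives 1 matching atom.

1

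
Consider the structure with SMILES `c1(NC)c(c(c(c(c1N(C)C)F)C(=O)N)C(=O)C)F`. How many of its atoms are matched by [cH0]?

6

The query [cH0] means: aromatic carbon with no attached hydrogen (substituted or ring-fusion).
Check the 19 heavy atoms by environment: 6× c (aromatic, H0) → match; 2× F (H0) → no; 1× N (H1) → no; 4× C (H3) → no; 1× N (H0) → no; 2× C (H0) → no; 2× O (H0) → no; 1× N (H2) → no.
That gives 6 matching atoms.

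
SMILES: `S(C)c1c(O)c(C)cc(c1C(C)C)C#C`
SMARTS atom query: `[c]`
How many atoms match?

6

Check the 15 heavy atoms by environment: 6× c (aromatic) → match; 1× S → no; 7× C → no; 1× O → no.
That gives 6 matching atoms.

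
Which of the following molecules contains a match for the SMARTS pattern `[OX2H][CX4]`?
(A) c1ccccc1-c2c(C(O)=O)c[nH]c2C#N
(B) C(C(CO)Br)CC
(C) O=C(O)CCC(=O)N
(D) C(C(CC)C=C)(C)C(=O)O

B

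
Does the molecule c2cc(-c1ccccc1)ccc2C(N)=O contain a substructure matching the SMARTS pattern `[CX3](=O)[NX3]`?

The pattern [CX3](=O)[NX3] describes a carbonyl carbon bonded to a trivalent nitrogen — an amide.
The molecule carries a primary amide (-C(=O)NH2), whose atoms satisfy every constraint of the query, so the pattern matches.

Yes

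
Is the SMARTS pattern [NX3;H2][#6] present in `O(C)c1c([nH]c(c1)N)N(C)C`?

Yes

The pattern [NX3;H2][#6] describes a trivalent nitrogen with two H attached to carbon — a primary amine.
The molecule carries a primary amino group (-NH2), whose atoms satisfy every constraint of the query, so the pattern matches.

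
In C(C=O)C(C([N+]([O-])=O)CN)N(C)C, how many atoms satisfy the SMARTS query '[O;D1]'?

3

Check the 13 heavy atoms by environment: 3× C (D2) → no; 2× C (D3) → no; 1× N (D1) → no; 1× N (charge +1, D3) → no; 1× O (charge -1, D1) → match; 2× O (D1) → match; 1× N (D3) → no; 2× C (D1) → no.
Summing the matching environments: 1 + 2 = 3 matching atoms.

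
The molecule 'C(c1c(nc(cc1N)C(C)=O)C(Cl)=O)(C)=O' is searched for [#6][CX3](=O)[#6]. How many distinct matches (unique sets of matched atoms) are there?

[#6][CX3](=O)[#6] is the SMARTS for a ketone: a carbonyl carbon (no H) flanked by two carbons.
The molecule carries 2 separate instances of an acetyl/ketone group (-C(=O)CH3) meeting every constraint; each maps to a distinct set of atoms, giving 2 matches.

2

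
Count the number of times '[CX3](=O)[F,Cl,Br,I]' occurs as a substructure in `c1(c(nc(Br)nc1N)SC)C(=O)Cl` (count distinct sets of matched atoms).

1

[CX3](=O)[F,Cl,Br,I] is the SMARTS for an acyl halide: a carbonyl carbon bonded to a halogen.
Exactly one fragment in the molecule meets all constraints, giving 1 match.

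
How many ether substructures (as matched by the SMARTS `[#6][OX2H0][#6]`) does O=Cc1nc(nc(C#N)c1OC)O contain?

[#6][OX2H0][#6] is the SMARTS for an ether: an aliphatic oxygen bridging two carbons with no H on the oxygen.
Exactly one fragment in the molecule meets all constraints, giving 1 match.

1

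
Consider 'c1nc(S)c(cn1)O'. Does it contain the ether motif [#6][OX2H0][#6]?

No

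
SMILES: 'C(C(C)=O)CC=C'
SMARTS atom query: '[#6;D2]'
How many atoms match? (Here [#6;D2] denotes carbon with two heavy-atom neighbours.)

3

The query [#6;D2] means: any carbon bonded to exactly two heavy atoms.
Check the 7 heavy atoms by environment: 3× C (D2) → match; 2× C (D1) → no; 1× C (D3) → no; 1× O (D1) → no.
That gives 3 matching atoms.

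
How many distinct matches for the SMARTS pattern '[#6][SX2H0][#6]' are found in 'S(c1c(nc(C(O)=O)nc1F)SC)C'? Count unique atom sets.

[#6][SX2H0][#6] is the SMARTS for a thioether: an aliphatic sulfur bridging two carbons with no H on the sulfur.
The molecule carries 2 separate instances of a methylthio ether (-SCH3) meeting every constraint; each maps to a distinct set of atoms, giving 2 matches.

2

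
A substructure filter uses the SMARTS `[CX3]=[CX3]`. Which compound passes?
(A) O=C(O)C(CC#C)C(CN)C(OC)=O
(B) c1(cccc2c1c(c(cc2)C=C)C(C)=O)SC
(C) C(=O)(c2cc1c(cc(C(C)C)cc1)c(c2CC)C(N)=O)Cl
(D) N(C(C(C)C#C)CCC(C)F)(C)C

B

[CX3]=[CX3] describes a non-aromatic C=C double bond between two sp2 carbons (an alkene).
(A) has an ethynyl group (-C#CH) but the C-C bond is a triple bond, not a double bond.
(B) contains a vinyl group (-CH=CH2), which satisfies every atom and bond constraint.
(C) has an ethyl group (-CH2CH3) but its C-C bond is a single bond between CX4 carbons, not CX3=CX3.
(D) has an ethynyl group (-C#CH) but the C-C bond is a triple bond, not a double bond.
So the answer is (B).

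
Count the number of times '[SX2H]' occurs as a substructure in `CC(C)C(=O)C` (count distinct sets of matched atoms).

0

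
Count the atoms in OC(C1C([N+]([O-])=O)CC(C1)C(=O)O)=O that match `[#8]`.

The query [#8] means: #8 matches any oxygen atom.
Check the 14 heavy atoms by environment: 7× C → no; 5× O → match; 1× N (charge +1) → no; 1× O (charge -1) → match.
Summing the matching environments: 5 + 1 = 6 matching atoms.

6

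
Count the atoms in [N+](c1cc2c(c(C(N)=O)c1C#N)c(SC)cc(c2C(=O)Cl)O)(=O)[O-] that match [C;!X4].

The query [C;!X4] means: aliphatic carbon that does not have four total connections.
Check the 24 heavy atoms by environment: 10× c (aromatic, X3) → no; 1× C (X2) → match; 1× N (X1) → no; 2× C (X3) → match; 3× O (X1) → no; 1× N (X3) → no; 1× S (X2) → no; 1× C (X4) → no; 1× O (X2) → no; 1× N (charge +1, X3) → no; 1× O (charge -1, X1) → no; 1× Cl (X1) → no.
Summing the matching environments: 1 + 2 = 3 matching atoms.

3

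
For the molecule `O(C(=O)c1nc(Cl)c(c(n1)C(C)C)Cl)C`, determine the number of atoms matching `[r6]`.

6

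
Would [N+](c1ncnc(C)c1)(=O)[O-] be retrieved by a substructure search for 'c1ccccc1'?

The pattern c1ccccc1 describes six aromatic carbons in a ring — a benzene ring.
The closest candidate here is a methyl group (-CH3), but no six-membered all-carbon aromatic ring is present. No other fragment satisfies the full query, so there is no match.

No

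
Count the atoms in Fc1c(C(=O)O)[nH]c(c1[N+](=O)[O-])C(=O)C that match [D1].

7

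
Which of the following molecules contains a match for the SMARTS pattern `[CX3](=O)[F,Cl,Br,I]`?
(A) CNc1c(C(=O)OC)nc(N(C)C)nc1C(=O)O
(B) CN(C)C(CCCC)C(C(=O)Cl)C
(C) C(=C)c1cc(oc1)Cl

B

[CX3](=O)[F,Cl,Br,I] describes a carbonyl carbon bonded to a halogen (an acyl halide).
(A) has a carboxylic acid group (-C(=O)OH) but the carbonyl is bonded to -OH, not to a halogen.
(B) contains an acyl chloride (-C(=O)Cl), which satisfies every atom and bond constraint.
(C) has a chloro substituent but the Cl is not on a carbonyl carbon.
So the answer is (B).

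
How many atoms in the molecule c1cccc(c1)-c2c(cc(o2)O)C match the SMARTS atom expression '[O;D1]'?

Check the 13 heavy atoms by environment: 1× o (aromatic, D2) → no; 4× c (aromatic, D3) → no; 6× c (aromatic, D2) → no; 1× O (D1) → match; 1× C (D1) → no.
That gives 1 matching atom.

1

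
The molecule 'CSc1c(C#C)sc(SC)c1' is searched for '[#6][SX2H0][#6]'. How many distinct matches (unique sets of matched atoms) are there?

2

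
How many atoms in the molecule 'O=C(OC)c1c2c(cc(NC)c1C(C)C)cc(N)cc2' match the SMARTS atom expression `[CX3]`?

1

The query [CX3] means: C with X3: aliphatic carbon with exactly 3 total connections.
Check the 20 heavy atoms by environment: 10× c (aromatic, X3) → no; 1× C (X3) → match; 1× O (X1) → no; 1× O (X2) → no; 5× C (X4) → no; 2× N (X3) → no.
That gives 1 matching atom.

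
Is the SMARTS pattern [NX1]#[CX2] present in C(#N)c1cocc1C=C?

The pattern [NX1]#[CX2] describes a nitrogen triple-bonded to a two-connected carbon — a nitrile.
The molecule carries a nitrile (-C#N), whose atoms satisfy every constraint of the query, so the pattern matches.

Yes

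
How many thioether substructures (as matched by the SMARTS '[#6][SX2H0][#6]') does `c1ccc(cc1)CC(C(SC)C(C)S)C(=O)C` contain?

1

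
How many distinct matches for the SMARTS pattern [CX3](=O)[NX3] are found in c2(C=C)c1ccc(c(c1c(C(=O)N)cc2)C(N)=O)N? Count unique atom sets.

[CX3](=O)[NX3] is the SMARTS for an amide: a carbonyl carbon bonded to a trivalent nitrogen.
The molecule carries 2 separate instances of a primary amide (-C(=O)NH2) meeting every constraint; each maps to a distinct set of atoms, giving 2 matches.

2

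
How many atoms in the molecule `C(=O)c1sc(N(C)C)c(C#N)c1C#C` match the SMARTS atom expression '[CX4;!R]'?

The query [CX4;!R] means: aliphatic carbon with four total connections, not in a ring.
Check the 14 heavy atoms by environment: 1× s (aromatic, X2, in 5-ring) → no; 4× c (aromatic, X3, in 5-ring) → no; 1× N (X3, acyclic) → no; 2× C (X4, acyclic) → match; 1× C (X3, acyclic) → no; 1× O (X1, acyclic) → no; 3× C (X2, acyclic) → no; 1× N (X1, acyclic) → no.
That gives 2 matching atoms.

2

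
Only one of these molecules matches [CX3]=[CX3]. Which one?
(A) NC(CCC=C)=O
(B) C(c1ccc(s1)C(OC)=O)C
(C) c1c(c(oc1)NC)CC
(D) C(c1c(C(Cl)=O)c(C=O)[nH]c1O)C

A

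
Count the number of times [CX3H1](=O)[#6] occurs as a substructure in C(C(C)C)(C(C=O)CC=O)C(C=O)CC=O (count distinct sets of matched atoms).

[CX3H1](=O)[#6] is the SMARTS for an aldehyde: an sp2 carbon with one H, double-bonded to O and single-bonded to carbon.
The molecule carries 4 separate instances of an aldehyde (-CHO) meeting every constraint; each maps to a distinct set of atoms, giving 4 matches.

4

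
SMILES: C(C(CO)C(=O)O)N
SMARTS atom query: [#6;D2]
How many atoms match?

2

The query [#6;D2] means: any carbon bonded to exactly two heavy atoms.
Check the 8 heavy atoms by environment: 2× C (D2) → match; 2× C (D3) → no; 3× O (D1) → no; 1× N (D1) → no.
That gives 2 matching atoms.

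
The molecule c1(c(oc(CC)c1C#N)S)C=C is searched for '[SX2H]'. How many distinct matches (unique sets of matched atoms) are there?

[SX2H] is the SMARTS for a thiol: an aliphatic sulfur with two connections, one being H.
Exactly one fragment in the molecule meets all constraints, giving 1 match.

1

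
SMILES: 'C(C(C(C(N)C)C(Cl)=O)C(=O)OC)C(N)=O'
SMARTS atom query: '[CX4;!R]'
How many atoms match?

6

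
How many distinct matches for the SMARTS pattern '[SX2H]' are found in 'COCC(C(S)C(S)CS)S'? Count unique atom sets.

[SX2H] is the SMARTS for a thiol: an aliphatic sulfur with two connections, one being H.
The molecule carries 4 separate instances of a thiol (-SH) meeting every constraint; each maps to a distinct set of atoms, giving 4 matches.

4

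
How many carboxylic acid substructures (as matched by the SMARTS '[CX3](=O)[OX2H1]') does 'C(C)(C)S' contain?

0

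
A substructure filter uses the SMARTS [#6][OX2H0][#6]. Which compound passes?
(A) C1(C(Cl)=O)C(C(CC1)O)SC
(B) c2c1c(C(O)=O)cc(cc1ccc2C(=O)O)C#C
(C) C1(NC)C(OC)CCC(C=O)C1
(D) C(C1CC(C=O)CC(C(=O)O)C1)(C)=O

C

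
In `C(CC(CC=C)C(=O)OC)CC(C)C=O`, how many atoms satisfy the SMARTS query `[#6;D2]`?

6

The query [#6;D2] means: any carbon bonded to exactly two heavy atoms.
Check the 15 heavy atoms by environment: 3× C (D1) → no; 3× C (D3) → no; 6× C (D2) → match; 2× O (D1) → no; 1× O (D2) → no.
That gives 6 matching atoms.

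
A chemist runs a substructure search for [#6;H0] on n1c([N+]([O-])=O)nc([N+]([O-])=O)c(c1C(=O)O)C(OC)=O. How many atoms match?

The query [#6;H0] means: any carbon with no attached hydrogen.
Check the 19 heavy atoms by environment: 2× n (aromatic, H0) → no; 4× c (aromatic, H0) → match; 2× N (charge +1, H0) → no; 2× O (charge -1, H0) → no; 5× O (H0) → no; 2× C (H0) → match; 1× O (H1) → no; 1× C (H3) → no.
Summing the matching environments: 4 + 2 = 6 matching atoms.

6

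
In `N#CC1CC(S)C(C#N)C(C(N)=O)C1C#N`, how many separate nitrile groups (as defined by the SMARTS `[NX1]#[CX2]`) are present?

3

[NX1]#[CX2] is the SMARTS for a nitrile: a nitrogen triple-bonded to a two-connected carbon.
The molecule carries 3 separate instances of a nitrile (-C#N) meeting every constraint; each maps to a distinct set of atoms, giving 3 matches.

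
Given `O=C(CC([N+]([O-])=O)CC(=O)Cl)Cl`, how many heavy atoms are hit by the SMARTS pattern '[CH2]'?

Check the 12 heavy atoms by environment: 2× C (H2) → match; 1× C (H1) → no; 2× C (H0) → no; 3× O (H0) → no; 2× Cl (H0) → no; 1× N (charge +1, H0) → no; 1× O (charge -1, H0) → no.
That gives 2 matching atoms.

2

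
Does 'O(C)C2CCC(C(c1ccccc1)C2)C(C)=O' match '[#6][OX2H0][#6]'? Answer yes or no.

Yes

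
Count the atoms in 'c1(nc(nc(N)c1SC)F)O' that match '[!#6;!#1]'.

6

Check the 11 heavy atoms by environment: 2× n (aromatic) → match; 4× c (aromatic) → no; 1× S → match; 1× C → no; 1× F → match; 1× O → match; 1× N → match.
Summing the matching environments: 2 + 1 + 1 + 1 + 1 = 6 matching atoms.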